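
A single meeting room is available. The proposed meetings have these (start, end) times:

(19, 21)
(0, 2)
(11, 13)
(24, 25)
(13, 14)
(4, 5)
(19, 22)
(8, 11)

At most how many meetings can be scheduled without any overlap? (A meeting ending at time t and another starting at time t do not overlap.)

7

By end time: (0,2), (4,5), (8,11), (11,13), (13,14), (19,21), (19,22), (24,25).
Pick (0,2); next start ≥ 2 → (4,5); next start ≥ 5 → (8,11); next start ≥ 11 → (11,13); next start ≥ 13 → (13,14); next start ≥ 14 → (19,21); next start ≥ 21 → (24,25).
Selected 7 meetings.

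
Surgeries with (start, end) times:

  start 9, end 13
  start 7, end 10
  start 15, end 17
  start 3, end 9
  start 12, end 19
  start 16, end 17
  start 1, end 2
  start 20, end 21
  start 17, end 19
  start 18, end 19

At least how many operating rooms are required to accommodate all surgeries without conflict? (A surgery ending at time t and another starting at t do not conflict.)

Count concurrent intervals with a sweep; the peak is the room count.
starts: [1, 3, 7, 9, 12, 15, 16, 17, 18, 20]
ends:   [2, 9, 10, 13, 17, 17, 19, 19, 19, 21]
s1→1 e2→0 s3→1 s7→2 e9→1 s9→2 e10→1 s12→2 e13→1 s15→2 s16→3  — peak 3.

3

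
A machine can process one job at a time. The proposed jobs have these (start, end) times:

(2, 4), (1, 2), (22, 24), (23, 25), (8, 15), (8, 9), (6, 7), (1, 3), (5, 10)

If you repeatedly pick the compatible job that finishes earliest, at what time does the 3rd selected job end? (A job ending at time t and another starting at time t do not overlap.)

By end time: (1,2), (1,3), (2,4), (6,7), (8,9), (5,10), (8,15), (22,24), (23,25).
Pick (1,2); next start ≥ 2 → (2,4); next start ≥ 4 → (6,7); next start ≥ 7 → (8,9); next start ≥ 9 → (22,24).
Selected: (1,2) (2,4) (6,7) (8,9) (22,24)

7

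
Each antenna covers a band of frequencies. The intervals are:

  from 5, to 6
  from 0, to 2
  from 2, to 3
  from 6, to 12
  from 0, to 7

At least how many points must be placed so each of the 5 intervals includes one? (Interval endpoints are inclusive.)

2

Sort by right endpoint; whenever an interval is uncovered, place a point at its right end.
By right end: [0,2]  [2,3]  [5,6]  [0,7]  [6,12]
[0,2] uncovered → point at 2; [5,6] uncovered → point at 6.
Points: 2, 6 (2 total).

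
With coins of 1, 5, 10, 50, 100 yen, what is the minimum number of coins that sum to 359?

Greedy: take as many of the largest coin as possible, then repeat with the remainder.
359 = 3×100 + 1×50 + 1×5 + 4×1
Total coins = 3 + 1 + 1 + 4 = 9

9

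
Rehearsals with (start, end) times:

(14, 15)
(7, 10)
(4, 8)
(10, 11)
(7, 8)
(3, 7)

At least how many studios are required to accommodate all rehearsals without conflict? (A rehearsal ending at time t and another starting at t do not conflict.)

3

starts: [3, 4, 7, 7, 10, 14]
ends:   [7, 8, 8, 10, 11, 15]
s3→1 s4→2 e7→1 s7→2 s7→3  — peak 3.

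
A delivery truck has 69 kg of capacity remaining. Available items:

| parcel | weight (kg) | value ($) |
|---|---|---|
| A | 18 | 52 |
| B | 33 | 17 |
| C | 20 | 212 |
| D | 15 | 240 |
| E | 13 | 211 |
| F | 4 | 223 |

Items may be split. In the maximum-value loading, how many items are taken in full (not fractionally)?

4

Greedy by value/weight ratio, highest first.
Ratios (sorted): F 55.75, E 16.23, D 16.00, C 10.60, A 2.89, B 0.52
take F (4 @ 223); take E (13 @ 211); take D (15 @ 240); take C (20 @ 212); take 17/18 of A → 49.11. Capacity used 69/69.
4 item(s) taken whole; one partial (take 17/18 of A).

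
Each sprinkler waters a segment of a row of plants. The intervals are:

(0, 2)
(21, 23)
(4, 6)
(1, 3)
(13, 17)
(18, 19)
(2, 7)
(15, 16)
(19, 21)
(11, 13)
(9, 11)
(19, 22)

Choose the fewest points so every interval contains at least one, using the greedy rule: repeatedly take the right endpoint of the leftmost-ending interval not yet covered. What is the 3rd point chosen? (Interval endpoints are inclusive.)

Process intervals by earliest right end; each time one isn't hit yet, stab at its right endpoint.
By right end: [0,2]  [1,3]  [4,6]  [2,7]  [9,11]  [11,13]  [15,16]  [13,17]  [18,19]  [19,21]  [19,22]  [21,23]
[0,2] uncovered → point at 2; [4,6] uncovered → point at 6; [9,11] uncovered → point at 11; [15,16] uncovered → point at 16; [18,19] uncovered → point at 19; [21,23] uncovered → point at 23.
Points: 2, 6, 11, 16, 19, 23 (6 total).

11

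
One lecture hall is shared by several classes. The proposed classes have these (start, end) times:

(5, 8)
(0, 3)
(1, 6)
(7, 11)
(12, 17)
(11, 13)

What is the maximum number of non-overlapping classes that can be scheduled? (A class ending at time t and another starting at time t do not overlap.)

Greedy by earliest finish: after sorting by end time, pick each interval compatible with the last pick.
By end time: (0,3), (1,6), (5,8), (7,11), (11,13), (12,17).
Pick (0,3); next start ≥ 3 → (5,8); next start ≥ 8 → (11,13).
Selected 3 classes.

3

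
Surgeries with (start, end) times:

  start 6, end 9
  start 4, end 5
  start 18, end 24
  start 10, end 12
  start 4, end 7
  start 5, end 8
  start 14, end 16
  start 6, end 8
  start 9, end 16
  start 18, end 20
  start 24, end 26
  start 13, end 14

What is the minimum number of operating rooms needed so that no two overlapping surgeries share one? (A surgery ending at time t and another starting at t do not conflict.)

4

starts: [4, 4, 5, 6, 6, 9, 10, 13, 14, 18, 18, 24]
ends:   [5, 7, 8, 8, 9, 12, 14, 16, 16, 20, 24, 26]
s4→1 s4→2 e5→1 s5→2 s6→3 s6→4  — peak 4.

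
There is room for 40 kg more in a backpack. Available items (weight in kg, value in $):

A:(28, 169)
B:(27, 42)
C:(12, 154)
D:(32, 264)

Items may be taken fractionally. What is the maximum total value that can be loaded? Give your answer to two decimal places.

Sort by value per unit weight and fill in that order.
Order: C (154/12=12.83) > D (264/32=8.25) > A (169/28=6.04) > B (42/27=1.56)
Fill: take C (12 @ 154) → take 28/32 of D → 231.00; 40/40 used.
Total value = 385.00

385.00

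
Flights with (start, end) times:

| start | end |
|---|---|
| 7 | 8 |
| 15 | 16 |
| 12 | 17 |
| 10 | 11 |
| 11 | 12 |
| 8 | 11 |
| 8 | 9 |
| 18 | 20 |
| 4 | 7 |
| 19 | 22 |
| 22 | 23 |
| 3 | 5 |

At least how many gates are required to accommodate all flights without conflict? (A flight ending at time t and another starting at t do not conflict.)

Events (time:±→running): 3:+→1 4:+→2 … peak 2.

2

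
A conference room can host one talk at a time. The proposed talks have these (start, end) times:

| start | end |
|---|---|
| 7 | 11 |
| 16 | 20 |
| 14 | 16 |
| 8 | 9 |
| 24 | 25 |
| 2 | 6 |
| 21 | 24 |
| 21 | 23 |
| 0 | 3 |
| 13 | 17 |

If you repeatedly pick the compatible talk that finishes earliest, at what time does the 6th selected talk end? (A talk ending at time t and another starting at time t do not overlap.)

Sort by end time and greedily take each interval whose start is ≥ the last chosen end.
Sorted by end: (0,3)  (2,6)  (8,9)  (7,11)  (14,16)  (13,17)  (16,20)  (21,23)  (21,24)  (24,25)
take (0,3); take (8,9); take (14,16); take (16,20); take (21,23); take (24,25).
Selected: (0,3) (8,9) (14,16) (16,20) (21,23) (24,25)

25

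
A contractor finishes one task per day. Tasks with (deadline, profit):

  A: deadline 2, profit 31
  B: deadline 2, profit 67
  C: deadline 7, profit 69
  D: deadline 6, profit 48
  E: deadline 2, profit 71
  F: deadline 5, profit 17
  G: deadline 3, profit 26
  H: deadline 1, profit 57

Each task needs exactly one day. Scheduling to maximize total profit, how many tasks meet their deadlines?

6

Sort by profit descending; place each in the latest free slot ≤ its deadline.
Profit order: E=71 C=69 B=67 H=57 D=48 A=31 G=26 F=17
Assign: E→slot 2, C→slot 7, B→slot 1, H skipped, D→slot 6, A skipped, G→slot 3, F→slot 5.
Slots: [1:B] [2:E] [3:G] [5:F] [6:D] [7:C]
6 of 8 scheduled.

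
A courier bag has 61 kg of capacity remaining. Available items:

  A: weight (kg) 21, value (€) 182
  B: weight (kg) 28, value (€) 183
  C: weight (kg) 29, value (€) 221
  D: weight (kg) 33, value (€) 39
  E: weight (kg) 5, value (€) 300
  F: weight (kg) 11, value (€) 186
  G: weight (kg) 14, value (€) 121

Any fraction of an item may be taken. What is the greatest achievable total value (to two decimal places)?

Greedy by value/weight ratio, highest first.
Ratios (sorted): E 60.00, F 16.91, A 8.67, G 8.64, C 7.62, B 6.54, D 1.18
take E (5 @ 300); take F (11 @ 186); take A (21 @ 182); take G (14 @ 121); take 10/29 of C → 76.21. Capacity used 61/61.
Total value = 865.21

865.21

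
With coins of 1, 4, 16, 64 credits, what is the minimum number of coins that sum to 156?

156 = 2×64 + 1×16 + 3×4
Total coins = 2 + 1 + 3 = 6

6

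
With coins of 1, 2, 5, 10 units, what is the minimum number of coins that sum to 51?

51 − 5×10→1 − 1×1→0
Total coins = 5 + 1 = 6

6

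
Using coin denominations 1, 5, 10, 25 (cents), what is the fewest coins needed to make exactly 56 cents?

Greedy: take as many of the largest coin as possible, then repeat with the remainder.
56 − 2×25→6 − 1×5→1 − 1×1→0
Total coins = 2 + 1 + 1 = 4

4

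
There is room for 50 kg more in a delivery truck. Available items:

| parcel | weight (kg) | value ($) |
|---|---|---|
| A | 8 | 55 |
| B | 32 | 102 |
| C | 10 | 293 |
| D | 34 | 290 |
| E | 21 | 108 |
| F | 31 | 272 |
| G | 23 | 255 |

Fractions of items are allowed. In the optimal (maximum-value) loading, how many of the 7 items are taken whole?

Order: C (293/10=29.30) > G (255/23=11.09) > F (272/31=8.77) > D (290/34=8.53) > A (55/8=6.88) > E (108/21=5.14) > B (102/32=3.19)
Fill: take C (10 @ 293) → take G (23 @ 255) → take 17/31 of F → 149.16; 50/50 used.
2 item(s) taken whole; one partial (take 17/31 of F).

2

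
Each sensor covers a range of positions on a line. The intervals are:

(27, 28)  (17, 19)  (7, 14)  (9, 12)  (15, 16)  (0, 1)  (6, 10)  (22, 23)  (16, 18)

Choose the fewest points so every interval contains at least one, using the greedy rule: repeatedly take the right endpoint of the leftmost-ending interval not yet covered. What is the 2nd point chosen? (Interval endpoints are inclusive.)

Process intervals by earliest right end; each time one isn't hit yet, stab at its right endpoint.
Sorted: [0,1] [6,10] [9,12] [7,14] [15,16] [16,18] [17,19] [22,23] [27,28]
{[0,1]} hit by 1; {[6,10],[9,12],[7,14]} hit by 10; {[15,16],[16,18]} hit by 16; {[17,19]} hit by 19; {[22,23]} hit by 23; {[27,28]} hit by 28.
Points: 1, 10, 16, 19, 23, 28 (6 total).

10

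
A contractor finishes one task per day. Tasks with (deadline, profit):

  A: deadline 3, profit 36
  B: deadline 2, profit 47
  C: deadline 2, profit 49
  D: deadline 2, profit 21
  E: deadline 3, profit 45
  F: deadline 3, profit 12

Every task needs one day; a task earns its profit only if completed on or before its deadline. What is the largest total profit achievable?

141

By profit: C(d2,49), B(d2,47), E(d3,45), A(d3,36), D(d2,21), F(d3,12)
C→slot 2; B→slot 1; E→slot 3; A skipped; D skipped; F skipped.
Profit = 47 + 49 + 45 = 141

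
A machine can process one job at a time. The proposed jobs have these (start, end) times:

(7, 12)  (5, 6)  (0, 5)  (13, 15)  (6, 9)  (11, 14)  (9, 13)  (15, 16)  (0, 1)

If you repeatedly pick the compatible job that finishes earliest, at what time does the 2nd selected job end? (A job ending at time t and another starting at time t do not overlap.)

6

Order by finish time; keep every interval that doesn't clash with the previous kept one.
By end time: (0,1), (0,5), (5,6), (6,9), (7,12), (9,13), (11,14), (13,15), (15,16).
Pick (0,1); next start ≥ 1 → (5,6); next start ≥ 6 → (6,9); next start ≥ 9 → (9,13); next start ≥ 13 → (13,15); next start ≥ 15 → (15,16).
Selected: (0,1) (5,6) (6,9) (9,13) (13,15) (15,16)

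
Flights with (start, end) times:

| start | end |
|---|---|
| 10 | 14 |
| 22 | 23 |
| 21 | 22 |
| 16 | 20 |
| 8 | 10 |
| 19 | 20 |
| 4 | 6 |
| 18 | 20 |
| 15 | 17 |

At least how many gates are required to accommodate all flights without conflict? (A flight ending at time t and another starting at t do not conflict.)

Events (time:±→running): 4:+→1 6:-→0 8:+→1 10:-→0 10:+→1 14:-→0 15:+→1 16:+→2 17:-→1 18:+→2 19:+→3 … peak 3.

3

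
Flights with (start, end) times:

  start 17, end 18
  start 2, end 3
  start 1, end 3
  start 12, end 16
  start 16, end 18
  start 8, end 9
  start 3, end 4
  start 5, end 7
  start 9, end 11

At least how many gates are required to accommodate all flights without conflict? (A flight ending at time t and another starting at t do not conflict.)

2

The answer is the maximum number of intervals overlapping at any instant.
starts: [1, 2, 3, 5, 8, 9, 12, 16, 17]
ends:   [3, 3, 4, 7, 9, 11, 16, 18, 18]
s1→1 s2→2  — peak 2.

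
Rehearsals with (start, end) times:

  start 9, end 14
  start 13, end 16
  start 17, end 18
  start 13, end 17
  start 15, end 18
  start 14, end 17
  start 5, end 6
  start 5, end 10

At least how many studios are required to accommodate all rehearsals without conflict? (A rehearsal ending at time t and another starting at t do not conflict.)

4

starts: [5, 5, 9, 13, 13, 14, 15, 17]
ends:   [6, 10, 14, 16, 17, 17, 18, 18]
s5→1 s5→2 e6→1 s9→2 e10→1 s13→2 s13→3 e14→2 s14→3 s15→4  — peak 4.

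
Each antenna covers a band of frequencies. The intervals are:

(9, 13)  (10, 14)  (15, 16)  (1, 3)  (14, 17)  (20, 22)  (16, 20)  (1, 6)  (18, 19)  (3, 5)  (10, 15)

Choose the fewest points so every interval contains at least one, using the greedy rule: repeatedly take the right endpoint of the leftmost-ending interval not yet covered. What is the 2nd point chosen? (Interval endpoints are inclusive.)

13

Sort by right endpoint; whenever an interval is uncovered, place a point at its right end.
By right end: [1,3]  [3,5]  [1,6]  [9,13]  [10,14]  [10,15]  [15,16]  [14,17]  [18,19]  [16,20]  [20,22]
[1,3] uncovered → point at 3; [9,13] uncovered → point at 13; [15,16] uncovered → point at 16; [18,19] uncovered → point at 19; [20,22] uncovered → point at 22.
Points: 3, 13, 16, 19, 22 (5 total).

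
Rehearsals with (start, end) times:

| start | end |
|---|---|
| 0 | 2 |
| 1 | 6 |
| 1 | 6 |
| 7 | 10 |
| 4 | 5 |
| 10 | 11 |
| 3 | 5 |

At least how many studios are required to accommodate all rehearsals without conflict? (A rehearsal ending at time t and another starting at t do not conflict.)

4

starts: [0, 1, 1, 3, 4, 7, 10]
ends:   [2, 5, 5, 6, 6, 10, 11]
s0→1 s1→2 s1→3 e2→2 s3→3 s4→4  — peak 4.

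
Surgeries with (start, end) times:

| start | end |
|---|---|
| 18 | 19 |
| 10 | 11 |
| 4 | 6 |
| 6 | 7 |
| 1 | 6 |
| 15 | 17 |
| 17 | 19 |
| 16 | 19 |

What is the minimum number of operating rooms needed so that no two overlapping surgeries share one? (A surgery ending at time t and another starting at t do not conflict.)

3

The answer is the maximum number of intervals overlapping at any instant.
Events (time:±→running): 1:+→1 4:+→2 6:-→1 6:-→0 6:+→1 7:-→0 10:+→1 11:-→0 15:+→1 16:+→2 17:-→1 17:+→2 18:+→3 … peak 3.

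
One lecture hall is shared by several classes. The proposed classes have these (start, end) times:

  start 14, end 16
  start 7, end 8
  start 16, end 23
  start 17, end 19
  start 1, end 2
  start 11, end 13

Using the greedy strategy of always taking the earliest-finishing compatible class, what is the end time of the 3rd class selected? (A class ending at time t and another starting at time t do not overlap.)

13

Greedy by earliest finish: after sorting by end time, pick each interval compatible with the last pick.
Sorted by end: (1,2)  (7,8)  (11,13)  (14,16)  (17,19)  (16,23)
take (1,2); take (7,8); take (11,13); take (14,16); take (17,19); skip (16,23).
Selected: (1,2) (7,8) (11,13) (14,16) (17,19)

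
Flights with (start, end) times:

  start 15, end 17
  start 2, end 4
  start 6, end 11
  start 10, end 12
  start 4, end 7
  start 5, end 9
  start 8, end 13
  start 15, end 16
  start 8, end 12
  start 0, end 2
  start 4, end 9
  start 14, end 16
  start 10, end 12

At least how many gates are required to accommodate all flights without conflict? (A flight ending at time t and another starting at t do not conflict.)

Count concurrent intervals with a sweep; the peak is the room count.
Events (time:±→running): 0:+→1 2:-→0 2:+→1 4:-→0 4:+→1 4:+→2 5:+→3 6:+→4 7:-→3 8:+→4 8:+→5 … peak 5.

5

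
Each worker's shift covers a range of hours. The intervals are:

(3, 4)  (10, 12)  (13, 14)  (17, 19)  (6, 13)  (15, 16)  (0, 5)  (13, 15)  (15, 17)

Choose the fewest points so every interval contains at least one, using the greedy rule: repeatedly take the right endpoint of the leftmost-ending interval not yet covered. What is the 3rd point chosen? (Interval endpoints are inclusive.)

14

Sort by right endpoint; whenever an interval is uncovered, place a point at its right end.
Sorted: [3,4] [0,5] [10,12] [6,13] [13,14] [13,15] [15,16] [15,17] [17,19]
{[3,4],[0,5]} hit by 4; {[10,12],[6,13]} hit by 12; {[13,14],[13,15]} hit by 14; {[15,16],[15,17]} hit by 16; {[17,19]} hit by 19.
Points: 4, 12, 14, 16, 19 (5 total).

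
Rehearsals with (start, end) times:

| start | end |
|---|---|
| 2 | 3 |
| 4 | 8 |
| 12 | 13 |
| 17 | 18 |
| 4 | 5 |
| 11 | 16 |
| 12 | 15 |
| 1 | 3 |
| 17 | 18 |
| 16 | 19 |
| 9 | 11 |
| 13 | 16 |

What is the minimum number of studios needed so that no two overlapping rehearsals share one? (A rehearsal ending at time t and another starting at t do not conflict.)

3

The answer is the maximum number of intervals overlapping at any instant.
starts: [1, 2, 4, 4, 9, 11, 12, 12, 13, 16, 17, 17]
ends:   [3, 3, 5, 8, 11, 13, 15, 16, 16, 18, 18, 19]
s1→1 s2→2 e3→1 e3→0 s4→1 s4→2 e5→1 e8→0 s9→1 e11→0 s11→1 s12→2 s12→3  — peak 3.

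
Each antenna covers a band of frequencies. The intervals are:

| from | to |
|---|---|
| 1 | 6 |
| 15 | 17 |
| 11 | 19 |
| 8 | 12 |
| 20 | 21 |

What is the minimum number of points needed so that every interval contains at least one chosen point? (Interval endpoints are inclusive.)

4

By right end: [1,6]  [8,12]  [15,17]  [11,19]  [20,21]
[1,6] uncovered → point at 6; [8,12] uncovered → point at 12; [15,17] uncovered → point at 17; [20,21] uncovered → point at 21.
Points: 6, 12, 17, 21 (4 total).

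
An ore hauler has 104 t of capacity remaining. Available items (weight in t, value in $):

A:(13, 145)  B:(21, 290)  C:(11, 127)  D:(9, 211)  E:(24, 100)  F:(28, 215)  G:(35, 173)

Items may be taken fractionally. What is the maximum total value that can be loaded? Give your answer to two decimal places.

Sort by value per unit weight and fill in that order.
Order: D (211/9=23.44) > B (290/21=13.81) > C (127/11=11.55) > A (145/13=11.15) > F (215/28=7.68) > G (173/35=4.94) > E (100/24=4.17)
Fill: take D (9 @ 211) → take B (21 @ 290) → take C (11 @ 127) → take A (13 @ 145) → take F (28 @ 215) → take 22/35 of G → 108.74; 104/104 used.
Total value = 1096.74

1096.74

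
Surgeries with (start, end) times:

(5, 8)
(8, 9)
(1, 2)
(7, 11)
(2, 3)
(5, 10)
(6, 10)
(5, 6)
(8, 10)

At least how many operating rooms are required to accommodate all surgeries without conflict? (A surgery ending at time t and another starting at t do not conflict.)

starts: [1, 2, 5, 5, 5, 6, 7, 8, 8]
ends:   [2, 3, 6, 8, 9, 10, 10, 10, 11]
s1→1 e2→0 s2→1 e3→0 s5→1 s5→2 s5→3 e6→2 s6→3 s7→4 e8→3 s8→4 s8→5  — peak 5.

5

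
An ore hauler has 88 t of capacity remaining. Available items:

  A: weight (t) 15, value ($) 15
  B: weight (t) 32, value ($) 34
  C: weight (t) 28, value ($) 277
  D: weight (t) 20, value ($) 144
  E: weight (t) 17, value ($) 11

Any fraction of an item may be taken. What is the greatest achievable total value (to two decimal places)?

463.00

Sort by value per unit weight and fill in that order.
Ratios (sorted): C 9.89, D 7.20, B 1.06, A 1.00, E 0.65
take C (28 @ 277); take D (20 @ 144); take B (32 @ 34); take 8/15 of A → 8.00. Capacity used 88/88.
Total value = 463.00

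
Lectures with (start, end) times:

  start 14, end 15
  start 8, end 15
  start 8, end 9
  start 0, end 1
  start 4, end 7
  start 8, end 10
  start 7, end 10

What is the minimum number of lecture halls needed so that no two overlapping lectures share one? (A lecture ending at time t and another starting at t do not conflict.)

The answer is the maximum number of intervals overlapping at any instant.
starts: [0, 4, 7, 8, 8, 8, 14]
ends:   [1, 7, 9, 10, 10, 15, 15]
s0→1 e1→0 s4→1 e7→0 s7→1 s8→2 s8→3 s8→4  — peak 4.

4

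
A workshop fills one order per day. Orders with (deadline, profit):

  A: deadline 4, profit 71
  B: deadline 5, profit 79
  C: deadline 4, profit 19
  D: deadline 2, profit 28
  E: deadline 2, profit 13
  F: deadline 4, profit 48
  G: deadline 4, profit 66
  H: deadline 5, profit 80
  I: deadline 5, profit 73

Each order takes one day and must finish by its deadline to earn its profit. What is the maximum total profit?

Profit order: H=80 B=79 I=73 A=71 G=66 F=48 D=28 C=19 E=13
Assign: H→slot 5, B→slot 4, I→slot 3, A→slot 2, G→slot 1, F skipped, D skipped, C skipped, E skipped.
Slots: [1:G] [2:A] [3:I] [4:B] [5:H]
Profit = 66 + 71 + 73 + 79 + 80 = 369

369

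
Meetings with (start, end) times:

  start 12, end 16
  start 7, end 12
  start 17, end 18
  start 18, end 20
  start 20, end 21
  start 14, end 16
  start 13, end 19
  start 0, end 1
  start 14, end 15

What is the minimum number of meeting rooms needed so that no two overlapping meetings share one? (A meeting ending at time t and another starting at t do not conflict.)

4

Count concurrent intervals with a sweep; the peak is the room count.
starts: [0, 7, 12, 13, 14, 14, 17, 18, 20]
ends:   [1, 12, 15, 16, 16, 18, 19, 20, 21]
s0→1 e1→0 s7→1 e12→0 s12→1 s13→2 s14→3 s14→4  — peak 4.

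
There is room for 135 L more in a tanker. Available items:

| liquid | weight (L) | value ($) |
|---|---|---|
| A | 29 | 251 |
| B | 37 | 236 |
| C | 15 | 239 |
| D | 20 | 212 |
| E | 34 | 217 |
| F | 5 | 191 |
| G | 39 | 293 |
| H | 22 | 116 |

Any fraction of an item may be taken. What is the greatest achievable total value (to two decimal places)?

1358.32

Ratios (sorted): F 38.20, C 15.93, D 10.60, A 8.66, G 7.51, E 6.38, B 6.38, H 5.27
take F (5 @ 191); take C (15 @ 239); take D (20 @ 212); take A (29 @ 251); take G (39 @ 293); take 27/34 of E → 172.32. Capacity used 135/135.
Total value = 1358.32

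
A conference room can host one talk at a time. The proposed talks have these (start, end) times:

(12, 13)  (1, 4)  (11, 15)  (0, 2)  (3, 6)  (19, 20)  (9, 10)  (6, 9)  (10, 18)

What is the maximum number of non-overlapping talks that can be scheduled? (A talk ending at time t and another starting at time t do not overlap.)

6

Sorted by end: (0,2)  (1,4)  (3,6)  (6,9)  (9,10)  (12,13)  (11,15)  (10,18)  (19,20)
take (0,2); take (3,6); take (6,9); take (9,10); take (12,13); take (19,20).
Selected 6 talks.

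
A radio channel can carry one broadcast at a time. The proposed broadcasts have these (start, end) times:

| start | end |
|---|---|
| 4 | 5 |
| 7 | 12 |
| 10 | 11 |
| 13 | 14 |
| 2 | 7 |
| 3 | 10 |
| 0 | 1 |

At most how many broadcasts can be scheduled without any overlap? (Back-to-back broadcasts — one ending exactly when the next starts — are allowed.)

4

By end time: (0,1), (4,5), (2,7), (3,10), (10,11), (7,12), (13,14).
Pick (0,1); next start ≥ 1 → (4,5); next start ≥ 5 → (10,11); next start ≥ 11 → (13,14).
Selected 4 broadcasts.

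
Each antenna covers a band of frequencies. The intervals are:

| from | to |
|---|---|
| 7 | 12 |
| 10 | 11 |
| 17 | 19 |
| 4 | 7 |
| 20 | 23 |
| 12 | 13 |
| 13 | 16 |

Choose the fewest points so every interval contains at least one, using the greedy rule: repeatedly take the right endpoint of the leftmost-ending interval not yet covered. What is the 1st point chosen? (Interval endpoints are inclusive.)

7

Sorted: [4,7] [10,11] [7,12] [12,13] [13,16] [17,19] [20,23]
{[4,7]} hit by 7; {[10,11],[7,12]} hit by 11; {[12,13],[13,16]} hit by 13; {[17,19]} hit by 19; {[20,23]} hit by 23.
Points: 7, 11, 13, 19, 23 (5 total).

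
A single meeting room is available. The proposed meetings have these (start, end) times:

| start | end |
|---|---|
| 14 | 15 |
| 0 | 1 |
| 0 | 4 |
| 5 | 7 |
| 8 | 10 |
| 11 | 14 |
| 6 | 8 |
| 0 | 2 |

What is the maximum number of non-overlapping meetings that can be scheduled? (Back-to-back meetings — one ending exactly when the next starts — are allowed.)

5

Greedy by earliest finish: after sorting by end time, pick each interval compatible with the last pick.
Sorted by end: (0,1)  (0,2)  (0,4)  (5,7)  (6,8)  (8,10)  (11,14)  (14,15)
take (0,1); skip (0,2); take (5,7); take (8,10); take (11,14); take (14,15).
Selected 5 meetings.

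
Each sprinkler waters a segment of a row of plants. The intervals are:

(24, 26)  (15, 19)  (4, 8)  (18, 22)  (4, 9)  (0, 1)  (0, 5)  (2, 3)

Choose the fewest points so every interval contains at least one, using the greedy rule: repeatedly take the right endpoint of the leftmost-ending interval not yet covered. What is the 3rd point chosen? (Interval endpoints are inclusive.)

Sort by right endpoint; whenever an interval is uncovered, place a point at its right end.
By right end: [0,1]  [2,3]  [0,5]  [4,8]  [4,9]  [15,19]  [18,22]  [24,26]
[0,1] uncovered → point at 1; [2,3] uncovered → point at 3; [4,8] uncovered → point at 8; [15,19] uncovered → point at 19; [24,26] uncovered → point at 26.
Points: 1, 3, 8, 19, 26 (5 total).

8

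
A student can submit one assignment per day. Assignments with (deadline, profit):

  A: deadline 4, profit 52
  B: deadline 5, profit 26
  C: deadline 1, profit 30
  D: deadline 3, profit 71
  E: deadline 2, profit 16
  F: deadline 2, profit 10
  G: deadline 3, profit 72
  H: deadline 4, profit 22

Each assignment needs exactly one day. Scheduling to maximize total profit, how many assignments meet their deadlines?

5

Take jobs in profit order; each goes to the latest open slot no later than its deadline.
By profit: G(d3,72), D(d3,71), A(d4,52), C(d1,30), B(d5,26), H(d4,22), E(d2,16), F(d2,10)
G→slot 3; D→slot 2; A→slot 4; C→slot 1; B→slot 5; H skipped; E skipped; F skipped.
5 of 8 scheduled.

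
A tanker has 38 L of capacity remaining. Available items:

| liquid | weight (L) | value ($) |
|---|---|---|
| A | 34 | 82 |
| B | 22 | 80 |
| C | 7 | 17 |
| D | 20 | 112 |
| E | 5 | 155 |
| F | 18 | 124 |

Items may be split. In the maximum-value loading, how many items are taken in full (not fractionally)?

2

Greedy by value/weight ratio, highest first.
Ratios (sorted): E 31.00, F 6.89, D 5.60, B 3.64, C 2.43, A 2.41
take E (5 @ 155); take F (18 @ 124); take 15/20 of D → 84.00. Capacity used 38/38.
2 item(s) taken whole; one partial (take 15/20 of D).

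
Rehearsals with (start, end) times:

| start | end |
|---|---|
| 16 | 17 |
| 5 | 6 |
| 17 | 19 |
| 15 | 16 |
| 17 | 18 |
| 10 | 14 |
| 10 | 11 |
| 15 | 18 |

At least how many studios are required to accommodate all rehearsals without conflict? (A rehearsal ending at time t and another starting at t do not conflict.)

3

The answer is the maximum number of intervals overlapping at any instant.
starts: [5, 10, 10, 15, 15, 16, 17, 17]
ends:   [6, 11, 14, 16, 17, 18, 18, 19]
s5→1 e6→0 s10→1 s10→2 e11→1 e14→0 s15→1 s15→2 e16→1 s16→2 e17→1 s17→2 s17→3  — peak 3.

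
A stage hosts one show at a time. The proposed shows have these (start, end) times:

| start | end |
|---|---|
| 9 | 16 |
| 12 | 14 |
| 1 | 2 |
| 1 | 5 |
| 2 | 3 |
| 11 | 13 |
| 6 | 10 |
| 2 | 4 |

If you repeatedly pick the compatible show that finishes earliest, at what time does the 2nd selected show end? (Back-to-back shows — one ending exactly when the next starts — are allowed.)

3

Greedy by earliest finish: after sorting by end time, pick each interval compatible with the last pick.
Sorted by end: (1,2)  (2,3)  (2,4)  (1,5)  (6,10)  (11,13)  (12,14)  (9,16)
take (1,2); take (2,3); skip (1,5); take (6,10); take (11,13).
Selected: (1,2) (2,3) (6,10) (11,13)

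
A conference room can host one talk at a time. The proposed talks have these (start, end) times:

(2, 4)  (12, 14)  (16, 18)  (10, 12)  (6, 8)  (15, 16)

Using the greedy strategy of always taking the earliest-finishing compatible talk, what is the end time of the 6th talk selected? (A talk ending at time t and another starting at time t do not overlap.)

Greedy by earliest finish: after sorting by end time, pick each interval compatible with the last pick.
By end time: (2,4), (6,8), (10,12), (12,14), (15,16), (16,18).
Pick (2,4); next start ≥ 4 → (6,8); next start ≥ 8 → (10,12); next start ≥ 12 → (12,14); next start ≥ 14 → (15,16); next start ≥ 16 → (16,18).
Selected: (2,4) (6,8) (10,12) (12,14) (15,16) (16,18)

18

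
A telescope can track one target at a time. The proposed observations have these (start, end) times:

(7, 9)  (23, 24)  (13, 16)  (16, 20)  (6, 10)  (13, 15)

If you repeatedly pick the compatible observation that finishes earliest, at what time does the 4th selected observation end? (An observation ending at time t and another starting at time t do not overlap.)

24

Sort by end time and greedily take each interval whose start is ≥ the last chosen end.
By end time: (7,9), (6,10), (13,15), (13,16), (16,20), (23,24).
Pick (7,9); next start ≥ 9 → (13,15); next start ≥ 15 → (16,20); next start ≥ 20 → (23,24).
Selected: (7,9) (13,15) (16,20) (23,24)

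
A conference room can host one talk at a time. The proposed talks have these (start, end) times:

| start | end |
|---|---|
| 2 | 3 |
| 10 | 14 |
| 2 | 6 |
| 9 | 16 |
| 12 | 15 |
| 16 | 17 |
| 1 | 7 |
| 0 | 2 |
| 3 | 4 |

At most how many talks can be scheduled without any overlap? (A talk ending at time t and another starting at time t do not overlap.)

Order by finish time; keep every interval that doesn't clash with the previous kept one.
By end time: (0,2), (2,3), (3,4), (2,6), (1,7), (10,14), (12,15), (9,16), (16,17).
Pick (0,2); next start ≥ 2 → (2,3); next start ≥ 3 → (3,4); next start ≥ 4 → (10,14); next start ≥ 14 → (16,17).
Selected 5 talks.

5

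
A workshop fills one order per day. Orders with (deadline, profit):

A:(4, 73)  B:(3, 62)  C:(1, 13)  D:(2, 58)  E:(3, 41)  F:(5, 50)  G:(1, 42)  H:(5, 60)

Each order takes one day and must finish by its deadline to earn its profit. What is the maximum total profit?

By profit: A(d4,73), B(d3,62), H(d5,60), D(d2,58), F(d5,50), G(d1,42), E(d3,41), C(d1,13)
A→slot 4; B→slot 3; H→slot 5; D→slot 2; F→slot 1; G skipped; E skipped; C skipped.
Profit = 50 + 58 + 62 + 73 + 60 = 303

303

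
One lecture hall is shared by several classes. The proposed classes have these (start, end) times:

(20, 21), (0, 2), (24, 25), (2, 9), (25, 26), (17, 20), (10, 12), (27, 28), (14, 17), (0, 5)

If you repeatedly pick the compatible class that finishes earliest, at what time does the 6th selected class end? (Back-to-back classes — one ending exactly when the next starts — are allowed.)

By end time: (0,2), (0,5), (2,9), (10,12), (14,17), (17,20), (20,21), (24,25), (25,26), (27,28).
Pick (0,2); next start ≥ 2 → (2,9); next start ≥ 9 → (10,12); next start ≥ 12 → (14,17); next start ≥ 17 → (17,20); next start ≥ 20 → (20,21); next start ≥ 21 → (24,25); next start ≥ 25 → (25,26); next start ≥ 26 → (27,28).
Selected: (0,2) (2,9) (10,12) (14,17) (17,20) (20,21) (24,25) (25,26) (27,28)

21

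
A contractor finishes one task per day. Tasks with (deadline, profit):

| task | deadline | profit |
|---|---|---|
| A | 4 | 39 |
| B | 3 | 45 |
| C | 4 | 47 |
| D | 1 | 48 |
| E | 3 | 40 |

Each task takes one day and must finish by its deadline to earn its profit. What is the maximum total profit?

Profit order: D=48 C=47 B=45 E=40 A=39
Assign: D→slot 1, C→slot 4, B→slot 3, E→slot 2, A skipped.
Slots: [1:D] [2:E] [3:B] [4:C]
Profit = 48 + 40 + 45 + 47 = 180

180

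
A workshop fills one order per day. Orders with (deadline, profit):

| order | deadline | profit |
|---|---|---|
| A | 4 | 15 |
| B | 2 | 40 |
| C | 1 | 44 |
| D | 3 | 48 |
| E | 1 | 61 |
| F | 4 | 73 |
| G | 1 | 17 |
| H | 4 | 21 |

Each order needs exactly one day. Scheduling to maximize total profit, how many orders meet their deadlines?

By profit: F(d4,73), E(d1,61), D(d3,48), C(d1,44), B(d2,40), H(d4,21), G(d1,17), A(d4,15)
F→slot 4; E→slot 1; D→slot 3; C skipped; B→slot 2; H skipped; G skipped; A skipped.
4 of 8 scheduled.

4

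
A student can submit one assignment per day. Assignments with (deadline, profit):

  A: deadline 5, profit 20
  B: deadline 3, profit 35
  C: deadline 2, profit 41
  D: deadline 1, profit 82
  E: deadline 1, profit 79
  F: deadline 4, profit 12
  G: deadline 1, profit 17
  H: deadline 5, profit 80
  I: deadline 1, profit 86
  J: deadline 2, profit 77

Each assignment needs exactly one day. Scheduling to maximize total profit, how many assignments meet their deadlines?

5

Profit order: I=86 D=82 H=80 E=79 J=77 C=41 B=35 A=20 G=17 F=12
Assign: I→slot 1, D skipped, H→slot 5, E skipped, J→slot 2, C skipped, B→slot 3, A→slot 4, G skipped, F skipped.
Slots: [1:I] [2:J] [3:B] [4:A] [5:H]
5 of 10 scheduled.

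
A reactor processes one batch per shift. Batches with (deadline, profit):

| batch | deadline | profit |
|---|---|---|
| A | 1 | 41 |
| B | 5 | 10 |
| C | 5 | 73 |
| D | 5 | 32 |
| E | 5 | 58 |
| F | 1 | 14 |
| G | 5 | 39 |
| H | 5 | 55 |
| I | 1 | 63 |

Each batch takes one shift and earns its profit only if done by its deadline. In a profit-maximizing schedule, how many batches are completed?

5

By profit: C(d5,73), I(d1,63), E(d5,58), H(d5,55), A(d1,41), G(d5,39), D(d5,32), F(d1,14), B(d5,10)
C→slot 5; I→slot 1; E→slot 4; H→slot 3; A skipped; G→slot 2; D skipped; F skipped; B skipped.
5 of 9 scheduled.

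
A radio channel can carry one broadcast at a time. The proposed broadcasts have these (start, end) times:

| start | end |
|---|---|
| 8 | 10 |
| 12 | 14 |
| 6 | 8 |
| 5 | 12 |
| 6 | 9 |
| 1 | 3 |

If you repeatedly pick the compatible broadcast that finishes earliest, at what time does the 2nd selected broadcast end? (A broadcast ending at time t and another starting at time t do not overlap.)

Sort by end time and greedily take each interval whose start is ≥ the last chosen end.
By end time: (1,3), (6,8), (6,9), (8,10), (5,12), (12,14).
Pick (1,3); next start ≥ 3 → (6,8); next start ≥ 8 → (8,10); next start ≥ 10 → (12,14).
Selected: (1,3) (6,8) (8,10) (12,14)

8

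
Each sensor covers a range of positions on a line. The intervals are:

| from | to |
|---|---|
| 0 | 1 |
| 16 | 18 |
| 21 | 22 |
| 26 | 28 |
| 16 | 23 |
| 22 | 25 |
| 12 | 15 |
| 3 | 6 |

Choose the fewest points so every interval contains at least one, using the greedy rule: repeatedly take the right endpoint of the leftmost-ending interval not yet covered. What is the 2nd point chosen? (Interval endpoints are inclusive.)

6

Sorted: [0,1] [3,6] [12,15] [16,18] [21,22] [16,23] [22,25] [26,28]
{[0,1]} hit by 1; {[3,6]} hit by 6; {[12,15]} hit by 15; {[16,18]} hit by 18; {[21,22],[16,23],[22,25]} hit by 22; {[26,28]} hit by 28.
Points: 1, 6, 15, 18, 22, 28 (6 total).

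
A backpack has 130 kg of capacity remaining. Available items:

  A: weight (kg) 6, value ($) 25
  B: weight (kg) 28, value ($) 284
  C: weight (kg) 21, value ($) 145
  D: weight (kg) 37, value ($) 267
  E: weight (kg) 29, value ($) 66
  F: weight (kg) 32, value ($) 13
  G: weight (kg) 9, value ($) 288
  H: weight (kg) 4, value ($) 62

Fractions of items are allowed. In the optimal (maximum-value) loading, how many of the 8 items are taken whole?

6

Sort by value per unit weight and fill in that order.
Ratios (sorted): G 32.00, H 15.50, B 10.14, D 7.22, C 6.90, A 4.17, E 2.28, F 0.41
take G (9 @ 288); take H (4 @ 62); take B (28 @ 284); take D (37 @ 267); take C (21 @ 145); take A (6 @ 25); take 25/29 of E → 56.90. Capacity used 130/130.
6 item(s) taken whole; one partial (take 25/29 of E).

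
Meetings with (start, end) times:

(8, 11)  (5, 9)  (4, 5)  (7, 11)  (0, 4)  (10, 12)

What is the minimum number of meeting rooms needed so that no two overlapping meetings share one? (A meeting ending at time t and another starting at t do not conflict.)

starts: [0, 4, 5, 7, 8, 10]
ends:   [4, 5, 9, 11, 11, 12]
s0→1 e4→0 s4→1 e5→0 s5→1 s7→2 s8→3  — peak 3.

3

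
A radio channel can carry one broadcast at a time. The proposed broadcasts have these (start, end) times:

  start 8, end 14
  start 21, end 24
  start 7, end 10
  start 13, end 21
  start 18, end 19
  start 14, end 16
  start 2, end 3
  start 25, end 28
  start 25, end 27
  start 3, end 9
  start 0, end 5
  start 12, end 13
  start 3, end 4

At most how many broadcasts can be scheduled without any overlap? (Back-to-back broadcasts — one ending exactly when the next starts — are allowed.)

Sorted by end: (2,3)  (3,4)  (0,5)  (3,9)  (7,10)  (12,13)  (8,14)  (14,16)  (18,19)  (13,21)  (21,24)  (25,27)  (25,28)
take (2,3); take (3,4); skip (0,5); take (7,10); take (12,13); take (14,16); take (18,19); skip (13,21); take (21,24); take (25,27).
Selected 8 broadcasts.

8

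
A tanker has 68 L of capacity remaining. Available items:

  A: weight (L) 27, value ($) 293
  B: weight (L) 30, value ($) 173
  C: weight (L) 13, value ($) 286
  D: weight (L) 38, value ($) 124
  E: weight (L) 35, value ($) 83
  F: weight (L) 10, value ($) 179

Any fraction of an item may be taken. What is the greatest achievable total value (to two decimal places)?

861.80

Greedy by value/weight ratio, highest first.
Order: C (286/13=22.00) > F (179/10=17.90) > A (293/27=10.85) > B (173/30=5.77) > D (124/38=3.26) > E (83/35=2.37)
Fill: take C (13 @ 286) → take F (10 @ 179) → take A (27 @ 293) → take 18/30 of B → 103.80; 68/68 used.
Total value = 861.80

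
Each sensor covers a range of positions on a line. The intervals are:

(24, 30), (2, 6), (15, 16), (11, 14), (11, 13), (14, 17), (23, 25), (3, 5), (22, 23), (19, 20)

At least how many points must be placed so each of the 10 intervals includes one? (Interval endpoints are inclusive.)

Sort by right endpoint; whenever an interval is uncovered, place a point at its right end.
Sorted: [3,5] [2,6] [11,13] [11,14] [15,16] [14,17] [19,20] [22,23] [23,25] [24,30]
{[3,5],[2,6]} hit by 5; {[11,13],[11,14]} hit by 13; {[15,16],[14,17]} hit by 16; {[19,20]} hit by 20; {[22,23],[23,25]} hit by 23; {[24,30]} hit by 30.
Points: 5, 13, 16, 20, 23, 30 (6 total).

6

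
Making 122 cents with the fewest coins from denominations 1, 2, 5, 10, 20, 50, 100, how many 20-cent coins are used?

Use the largest denomination that fits, subtract, and repeat.
122 = 1×100 + 1×20 + 1×2
Count of 20: 1

1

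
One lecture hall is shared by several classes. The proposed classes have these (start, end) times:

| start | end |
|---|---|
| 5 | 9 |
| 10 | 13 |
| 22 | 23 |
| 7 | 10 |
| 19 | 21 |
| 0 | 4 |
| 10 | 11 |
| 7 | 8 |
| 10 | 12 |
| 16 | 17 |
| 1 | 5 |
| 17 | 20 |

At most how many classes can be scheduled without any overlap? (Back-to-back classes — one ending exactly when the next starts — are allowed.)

Sort by end time and greedily take each interval whose start is ≥ the last chosen end.
Sorted by end: (0,4)  (1,5)  (7,8)  (5,9)  (7,10)  (10,11)  (10,12)  (10,13)  (16,17)  (17,20)  (19,21)  (22,23)
take (0,4); skip (1,5); take (7,8); skip (5,9); take (10,11); skip (10,13); take (16,17); take (17,20); take (22,23).
Selected 6 classes.

6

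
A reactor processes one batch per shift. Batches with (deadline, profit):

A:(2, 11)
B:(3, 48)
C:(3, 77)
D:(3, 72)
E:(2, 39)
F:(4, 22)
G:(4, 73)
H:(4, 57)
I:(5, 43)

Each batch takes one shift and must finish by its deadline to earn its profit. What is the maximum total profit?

322

Take jobs in profit order; each goes to the latest open slot no later than its deadline.
Profit order: C=77 G=73 D=72 H=57 B=48 I=43 E=39 F=22 A=11
Assign: C→slot 3, G→slot 4, D→slot 2, H→slot 1, B skipped, I→slot 5, E skipped, F skipped, A skipped.
Slots: [1:H] [2:D] [3:C] [4:G] [5:I]
Profit = 57 + 72 + 77 + 73 + 43 = 322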